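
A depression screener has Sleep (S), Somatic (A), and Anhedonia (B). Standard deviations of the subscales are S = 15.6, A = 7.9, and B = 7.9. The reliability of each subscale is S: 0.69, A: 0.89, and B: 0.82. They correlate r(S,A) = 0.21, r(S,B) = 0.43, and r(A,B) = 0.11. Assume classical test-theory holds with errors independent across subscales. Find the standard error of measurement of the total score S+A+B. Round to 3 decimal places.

9.672

Var(total) = 368.18 + 171.477 = 539.657.
True-score variance = 274.639 + 171.477 = 446.117, so reliability = 0.8267.
Error variance = 539.657 − 446.117 = 93.5405; SEM = √93.5405 = 9.672.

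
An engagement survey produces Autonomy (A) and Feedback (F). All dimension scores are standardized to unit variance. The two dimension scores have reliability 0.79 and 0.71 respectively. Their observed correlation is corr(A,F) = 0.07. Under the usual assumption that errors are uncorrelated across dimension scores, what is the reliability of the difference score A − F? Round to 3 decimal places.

0.731

Var(A−F) = 1 + 1 − 2·0.07 = 2 − 0.14 = 1.86.
Because errors are independent across components, Cov(Tᵢ,Tⱼ) = Cov(Xᵢ,Xⱼ); the off-diagonal part of the true-score variance is the same as above.
True-score variance = [0.79 + 0.71] − 0.14 = 1.5 − 0.14 = 1.36.
Reliability = 1.36 / 1.86 = 0.731.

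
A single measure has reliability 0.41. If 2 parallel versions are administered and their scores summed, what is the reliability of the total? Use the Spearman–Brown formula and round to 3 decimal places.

0.582

ρ_k = kρ / (1 + (k−1)ρ) = 2·0.41 / (1 + 1·0.41) = 0.820 / 1.410 = 0.582.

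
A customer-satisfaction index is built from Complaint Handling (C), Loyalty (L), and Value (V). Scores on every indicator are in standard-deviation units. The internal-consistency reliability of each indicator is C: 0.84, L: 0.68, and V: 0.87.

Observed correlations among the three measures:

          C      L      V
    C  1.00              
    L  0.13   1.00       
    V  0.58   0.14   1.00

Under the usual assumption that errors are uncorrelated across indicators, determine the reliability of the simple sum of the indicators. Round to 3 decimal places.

Var(C+L+V) = 3 + 2·[0.13 + 0.58 + 0.14] = 3 + 1.7 = 4.7.
With uncorrelated errors the cross-covariances are all true-score covariance, so they carry over unchanged; only the diagonal terms shrink to ρᵢσᵢ².
True-score variance = [0.84 + 0.68 + 0.87] + 1.7 = 2.39 + 1.7 = 4.09.
Reliability = 4.09 / 4.7 = 0.870.

0.870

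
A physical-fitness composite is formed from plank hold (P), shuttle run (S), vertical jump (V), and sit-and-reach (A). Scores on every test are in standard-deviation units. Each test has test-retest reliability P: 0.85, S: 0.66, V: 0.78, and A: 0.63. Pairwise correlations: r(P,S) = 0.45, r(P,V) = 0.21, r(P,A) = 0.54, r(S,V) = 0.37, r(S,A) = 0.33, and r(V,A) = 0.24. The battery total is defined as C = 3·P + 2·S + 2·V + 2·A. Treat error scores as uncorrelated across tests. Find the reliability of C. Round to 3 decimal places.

Var(C) = 3² + 2² + 2² + 2² + 2·[6·0.45 + 6·0.21 + 6·0.54 + 4·0.37 + 4·0.33 + 4·0.24] = 21 + 21.92 = 42.92.
With uncorrelated errors the cross-covariances are all true-score covariance, so they carry over unchanged; only the diagonal terms shrink to ρᵢσᵢ².
True-score variance = [3²·0.85 + 2²·0.66 + 2²·0.78 + 2²·0.63] + 21.92 = 15.93 + 21.92 = 37.85.
Reliability = 37.85 / 42.92 = 0.882.

0.882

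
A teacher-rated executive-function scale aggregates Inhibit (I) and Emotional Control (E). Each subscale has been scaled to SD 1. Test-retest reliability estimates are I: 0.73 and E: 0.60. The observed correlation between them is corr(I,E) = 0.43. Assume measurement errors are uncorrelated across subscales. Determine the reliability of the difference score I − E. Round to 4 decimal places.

Var(I−E) = 1 + 1 − 2·0.43 = 2 − 0.86 = 1.14.
Because errors are independent across components, Cov(Tᵢ,Tⱼ) = Cov(Xᵢ,Xⱼ); the off-diagonal part of the true-score variance is the same as above.
True-score variance = [0.73 + 0.60] − 0.86 = 1.33 − 0.86 = 0.47.
Reliability = 0.47 / 1.14 = 0.4123.

0.4123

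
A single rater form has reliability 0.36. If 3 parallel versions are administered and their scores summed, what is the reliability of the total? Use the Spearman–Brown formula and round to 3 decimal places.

0.628

ρ_k = kρ / (1 + (k−1)ρ) = 3·0.36 / (1 + 2·0.36) = 1.080 / 1.720 = 0.628.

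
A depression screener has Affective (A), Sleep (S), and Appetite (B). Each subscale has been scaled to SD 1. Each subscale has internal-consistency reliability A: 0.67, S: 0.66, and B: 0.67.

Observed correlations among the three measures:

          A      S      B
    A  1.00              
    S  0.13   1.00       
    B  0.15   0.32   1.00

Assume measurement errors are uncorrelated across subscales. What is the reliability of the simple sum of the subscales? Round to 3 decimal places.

Var(A+S+B) = 3 + 2·[0.13 + 0.15 + 0.32] = 3 + 1.2 = 4.2.
With uncorrelated errors the cross-covariances are all true-score covariance, so they carry over unchanged; only the diagonal terms shrink to ρᵢσᵢ².
True-score variance = [0.67 + 0.66 + 0.67] + 1.2 = 2 + 1.2 = 3.2.
Reliability = 3.2 / 4.2 = 0.762.

0.762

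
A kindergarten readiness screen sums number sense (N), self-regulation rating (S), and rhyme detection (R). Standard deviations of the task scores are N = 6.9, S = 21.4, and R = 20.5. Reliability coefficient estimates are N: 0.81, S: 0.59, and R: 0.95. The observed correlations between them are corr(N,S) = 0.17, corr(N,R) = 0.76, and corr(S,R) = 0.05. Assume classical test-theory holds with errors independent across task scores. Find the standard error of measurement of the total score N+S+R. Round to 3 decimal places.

Var(total) = 925.82 + 309.078 = 1234.9.
True-score variance = 707.998 + 309.078 = 1017.08, so reliability = 0.8236.
Error variance = 1234.9 − 1017.08 = 217.822; SEM = √217.822 = 14.759.

14.759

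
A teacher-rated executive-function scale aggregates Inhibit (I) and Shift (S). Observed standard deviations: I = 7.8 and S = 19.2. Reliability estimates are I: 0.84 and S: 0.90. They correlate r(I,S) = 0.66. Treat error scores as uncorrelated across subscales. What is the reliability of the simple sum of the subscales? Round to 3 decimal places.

0.926

Var(I+S) = 7.8² + 19.2² + 2·[7.8·19.2·0.66] = 429.48 + 197.683 = 627.163.
With uncorrelated errors the cross-covariances are all true-score covariance, so they carry over unchanged; only the diagonal terms shrink to ρᵢσᵢ².
True-score variance = [7.8²·0.84 + 19.2²·0.90] + 197.683 = 382.882 + 197.683 = 580.565.
Reliability = 580.565 / 627.163 = 0.926.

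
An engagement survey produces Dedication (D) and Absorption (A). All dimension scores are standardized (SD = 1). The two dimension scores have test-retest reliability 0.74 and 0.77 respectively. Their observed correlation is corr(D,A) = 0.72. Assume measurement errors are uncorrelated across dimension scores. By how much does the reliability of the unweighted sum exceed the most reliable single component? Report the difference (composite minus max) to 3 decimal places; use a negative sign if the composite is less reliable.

0.088

Var(sum) = 2 + 1.44 = 3.44; true-score variance = 1.51 + 1.44 = 2.95; composite reliability = 0.8576.
Max component reliability = 0.7700.
Difference = 0.8576 − 0.7700 = 0.088.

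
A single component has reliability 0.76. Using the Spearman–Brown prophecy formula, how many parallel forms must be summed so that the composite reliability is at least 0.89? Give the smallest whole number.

3

k ≥ ρ*(1−ρ₁)/(ρ₁(1−ρ*)) = 0.89·0.24 / (0.76·0.11) = 2.555.
Smallest integer k = 3.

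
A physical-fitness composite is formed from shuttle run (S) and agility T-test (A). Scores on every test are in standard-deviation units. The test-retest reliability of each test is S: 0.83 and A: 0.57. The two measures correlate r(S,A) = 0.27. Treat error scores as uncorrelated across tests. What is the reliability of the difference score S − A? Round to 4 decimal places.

Var(S−A) = 1 + 1 − 2·0.27 = 2 − 0.54 = 1.46.
Under uncorrelated errors the observed covariances equal the true-score covariances, so only the own-variance terms attenuate.
True-score variance = [0.83 + 0.57] − 0.54 = 1.4 − 0.54 = 0.86.
Reliability = 0.86 / 1.46 = 0.5890.

0.5890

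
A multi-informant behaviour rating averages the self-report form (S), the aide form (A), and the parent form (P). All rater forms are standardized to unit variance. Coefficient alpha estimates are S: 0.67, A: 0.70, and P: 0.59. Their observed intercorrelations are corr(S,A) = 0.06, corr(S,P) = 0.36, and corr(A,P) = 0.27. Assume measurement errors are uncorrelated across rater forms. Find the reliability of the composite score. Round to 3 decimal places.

0.763

Var(S+A+P) = 3 + 2·[0.06 + 0.36 + 0.27] = 3 + 1.38 = 4.38.
Under uncorrelated errors the observed covariances equal the true-score covariances, so only the own-variance terms attenuate.
True-score variance = [0.67 + 0.70 + 0.59] + 1.38 = 1.96 + 1.38 = 3.34.
Reliability = 3.34 / 4.38 = 0.763.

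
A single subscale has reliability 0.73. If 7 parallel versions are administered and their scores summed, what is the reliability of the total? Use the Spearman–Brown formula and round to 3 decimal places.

0.950

ρ_k = kρ / (1 + (k−1)ρ) = 7·0.73 / (1 + 6·0.73) = 5.110 / 5.380 = 0.950.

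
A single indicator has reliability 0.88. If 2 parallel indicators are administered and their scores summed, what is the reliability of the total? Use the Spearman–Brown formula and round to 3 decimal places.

ρ_k = kρ / (1 + (k−1)ρ) = 2·0.88 / (1 + 1·0.88) = 1.760 / 1.880 = 0.936.

0.936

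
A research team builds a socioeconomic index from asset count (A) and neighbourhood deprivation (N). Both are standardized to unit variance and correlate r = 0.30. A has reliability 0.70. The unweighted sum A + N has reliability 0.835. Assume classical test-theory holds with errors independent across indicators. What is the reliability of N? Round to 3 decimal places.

Var(A+N) = 2 + 2·0.30 = 2.600.
True-score variance = ρ_A + ρ_N + 2·0.30, so 0.835 = (0.70 + ρ_N + 0.60) / 2.600.
ρ_N = 0.835·2.600 − 0.70 − 0.60 = 0.871.

0.871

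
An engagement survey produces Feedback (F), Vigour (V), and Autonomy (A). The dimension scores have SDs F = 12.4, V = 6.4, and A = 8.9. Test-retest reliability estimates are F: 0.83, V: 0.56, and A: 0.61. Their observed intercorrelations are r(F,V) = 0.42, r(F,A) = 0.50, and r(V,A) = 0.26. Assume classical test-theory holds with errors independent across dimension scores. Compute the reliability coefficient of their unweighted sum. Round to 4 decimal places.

Var(F+V+A) = 12.4² + 6.4² + 8.9² + 2·[12.4·6.4·0.42 + 12.4·8.9·0.50 + 6.4·8.9·0.26] = 273.93 + 206.642 = 480.572.
Because errors are independent across components, Cov(Tᵢ,Tⱼ) = Cov(Xᵢ,Xⱼ); the off-diagonal part of the true-score variance is the same as above.
True-score variance = [12.4²·0.83 + 6.4²·0.56 + 8.9²·0.61] + 206.642 = 198.877 + 206.642 = 405.518.
Reliability = 405.518 / 480.572 = 0.8438.

0.8438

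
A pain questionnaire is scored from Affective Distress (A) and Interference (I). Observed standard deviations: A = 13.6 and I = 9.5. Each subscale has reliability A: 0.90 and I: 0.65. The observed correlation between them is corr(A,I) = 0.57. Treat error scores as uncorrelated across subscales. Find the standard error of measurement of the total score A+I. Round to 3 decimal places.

Var(total) = 275.21 + 147.288 = 422.498.
True-score variance = 225.126 + 147.288 = 372.414, so reliability = 0.8815.
Error variance = 422.498 − 372.414 = 50.0835; SEM = √50.0835 = 7.077.

7.077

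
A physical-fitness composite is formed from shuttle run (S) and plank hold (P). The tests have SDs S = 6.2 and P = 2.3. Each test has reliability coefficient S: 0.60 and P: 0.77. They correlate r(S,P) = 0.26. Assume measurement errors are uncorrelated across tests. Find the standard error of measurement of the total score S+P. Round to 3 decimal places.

Var(total) = 43.73 + 7.4152 = 51.1452.
True-score variance = 27.1373 + 7.4152 = 34.5525, so reliability = 0.6756.
Error variance = 51.1452 − 34.5525 = 16.5927; SEM = √16.5927 = 4.073.

4.073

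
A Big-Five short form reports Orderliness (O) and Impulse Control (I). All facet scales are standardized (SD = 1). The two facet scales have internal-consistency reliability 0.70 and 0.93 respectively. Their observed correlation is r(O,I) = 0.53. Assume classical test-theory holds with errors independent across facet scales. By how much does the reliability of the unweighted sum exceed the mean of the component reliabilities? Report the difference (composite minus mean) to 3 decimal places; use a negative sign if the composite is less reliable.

0.064

Var(sum) = 2 + 1.06 = 3.06; true-score variance = 1.63 + 1.06 = 2.69; composite reliability = 0.8791.
Mean component reliability = 0.8150.
Difference = 0.8791 − 0.8150 = 0.064.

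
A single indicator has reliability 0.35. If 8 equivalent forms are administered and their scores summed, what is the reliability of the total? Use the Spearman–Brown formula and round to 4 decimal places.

ρ_k = kρ / (1 + (k−1)ρ) = 8·0.35 / (1 + 7·0.35) = 2.800 / 3.450 = 0.8116.

0.8116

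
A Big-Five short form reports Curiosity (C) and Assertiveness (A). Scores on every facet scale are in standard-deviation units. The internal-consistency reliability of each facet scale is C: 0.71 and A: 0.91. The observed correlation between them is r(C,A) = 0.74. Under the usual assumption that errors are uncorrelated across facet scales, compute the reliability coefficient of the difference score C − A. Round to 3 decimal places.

Var(C−A) = 1 + 1 − 2·0.74 = 2 − 1.48 = 0.52.
Under uncorrelated errors the observed covariances equal the true-score covariances, so only the own-variance terms attenuate.
True-score variance = [0.71 + 0.91] − 1.48 = 1.62 − 1.48 = 0.14.
Reliability = 0.14 / 0.52 = 0.269.

0.269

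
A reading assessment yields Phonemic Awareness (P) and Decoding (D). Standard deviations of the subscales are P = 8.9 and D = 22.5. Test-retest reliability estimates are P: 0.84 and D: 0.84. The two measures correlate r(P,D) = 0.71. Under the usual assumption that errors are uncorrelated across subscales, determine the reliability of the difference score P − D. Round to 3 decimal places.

Var(P−D) = 8.9² + 22.5² − 2·8.9·22.5·0.71 = 585.46 − 284.355 = 301.105.
Under uncorrelated errors the observed covariances equal the true-score covariances, so only the own-variance terms attenuate.
True-score variance = [8.9²·0.84 + 22.5²·0.84] − 284.355 = 491.786 − 284.355 = 207.431.
Reliability = 207.431 / 301.105 = 0.689.

0.689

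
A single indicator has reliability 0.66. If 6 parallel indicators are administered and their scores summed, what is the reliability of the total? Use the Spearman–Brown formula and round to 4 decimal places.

ρ_k = kρ / (1 + (k−1)ρ) = 6·0.66 / (1 + 5·0.66) = 3.960 / 4.300 = 0.9209.

0.9209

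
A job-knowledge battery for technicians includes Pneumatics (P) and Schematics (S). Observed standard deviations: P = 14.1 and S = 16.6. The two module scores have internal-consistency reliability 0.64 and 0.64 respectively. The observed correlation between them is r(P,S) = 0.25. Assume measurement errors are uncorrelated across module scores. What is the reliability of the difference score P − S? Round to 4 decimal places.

Var(P−S) = 14.1² + 16.6² − 2·14.1·16.6·0.25 = 474.37 − 117.03 = 357.34.
Because errors are independent across components, Cov(Tᵢ,Tⱼ) = Cov(Xᵢ,Xⱼ); the off-diagonal part of the true-score variance is the same as above.
True-score variance = [14.1²·0.64 + 16.6²·0.64] − 117.03 = 303.597 − 117.03 = 186.567.
Reliability = 186.567 / 357.34 = 0.5221.

0.5221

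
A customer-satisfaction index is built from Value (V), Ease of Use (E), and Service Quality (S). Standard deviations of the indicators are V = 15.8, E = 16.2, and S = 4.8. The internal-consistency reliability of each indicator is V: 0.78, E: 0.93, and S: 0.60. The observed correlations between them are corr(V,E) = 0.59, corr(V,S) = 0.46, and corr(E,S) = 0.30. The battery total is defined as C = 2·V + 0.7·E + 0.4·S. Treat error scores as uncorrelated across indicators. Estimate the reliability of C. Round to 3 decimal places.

Var(C) = 2²·15.8² + 0.7²·16.2² + 0.4²·4.8² + 2·[1.4·15.8·16.2·0.59 + 0.8·15.8·4.8·0.46 + 0.28·16.2·4.8·0.30] = 1130.84 + 491.728 = 1622.57.
Because errors are independent across components, Cov(Tᵢ,Tⱼ) = Cov(Xᵢ,Xⱼ); the off-diagonal part of the true-score variance is the same as above.
True-score variance = [2²·15.8²·0.78 + 0.7²·16.2²·0.93 + 0.4²·4.8²·0.60] + 491.728 = 900.683 + 491.728 = 1392.41.
Reliability = 1392.41 / 1622.57 = 0.858.

0.858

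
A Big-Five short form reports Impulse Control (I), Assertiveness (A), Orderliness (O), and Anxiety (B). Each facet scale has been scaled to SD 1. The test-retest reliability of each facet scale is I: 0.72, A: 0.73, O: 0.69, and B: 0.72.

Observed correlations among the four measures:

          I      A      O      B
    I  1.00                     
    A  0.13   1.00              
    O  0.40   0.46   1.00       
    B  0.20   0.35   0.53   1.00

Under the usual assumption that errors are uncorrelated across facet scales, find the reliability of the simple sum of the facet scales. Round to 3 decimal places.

0.860

Var(I+A+O+B) = 4 + 2·[0.13 + 0.40 + 0.20 + 0.46 + 0.35 + 0.53] = 4 + 4.14 = 8.14.
With uncorrelated errors the cross-covariances are all true-score covariance, so they carry over unchanged; only the diagonal terms shrink to ρᵢσᵢ².
True-score variance = [0.72 + 0.73 + 0.69 + 0.72] + 4.14 = 2.86 + 4.14 = 7.
Reliability = 7 / 8.14 = 0.860.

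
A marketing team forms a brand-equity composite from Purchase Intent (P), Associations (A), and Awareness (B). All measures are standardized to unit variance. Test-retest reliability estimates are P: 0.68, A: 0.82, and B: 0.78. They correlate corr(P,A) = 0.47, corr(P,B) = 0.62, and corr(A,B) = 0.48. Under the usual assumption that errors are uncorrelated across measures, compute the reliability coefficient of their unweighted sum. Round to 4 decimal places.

Var(P+A+B) = 3 + 2·[0.47 + 0.62 + 0.48] = 3 + 3.14 = 6.14.
With uncorrelated errors the cross-covariances are all true-score covariance, so they carry over unchanged; only the diagonal terms shrink to ρᵢσᵢ².
True-score variance = [0.68 + 0.82 + 0.78] + 3.14 = 2.28 + 3.14 = 5.42.
Reliability = 5.42 / 6.14 = 0.8827.

0.8827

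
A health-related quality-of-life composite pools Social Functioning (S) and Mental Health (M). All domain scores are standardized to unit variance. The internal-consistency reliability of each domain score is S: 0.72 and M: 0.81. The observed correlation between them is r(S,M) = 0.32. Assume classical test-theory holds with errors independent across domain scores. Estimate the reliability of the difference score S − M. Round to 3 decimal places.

Var(S−M) = 1 + 1 − 2·0.32 = 2 − 0.64 = 1.36.
Under uncorrelated errors the observed covariances equal the true-score covariances, so only the own-variance terms attenuate.
True-score variance = [0.72 + 0.81] − 0.64 = 1.53 − 0.64 = 0.89.
Reliability = 0.89 / 1.36 = 0.654.

0.654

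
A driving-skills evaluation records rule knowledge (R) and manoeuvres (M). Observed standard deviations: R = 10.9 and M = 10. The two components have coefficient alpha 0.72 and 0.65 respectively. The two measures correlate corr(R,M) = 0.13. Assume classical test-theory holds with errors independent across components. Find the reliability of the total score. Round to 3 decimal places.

Var(R+M) = 10.9² + 10² + 2·[10.9·10·0.13] = 218.81 + 28.34 = 247.15.
With uncorrelated errors the cross-covariances are all true-score covariance, so they carry over unchanged; only the diagonal terms shrink to ρᵢσᵢ².
True-score variance = [10.9²·0.72 + 10²·0.65] + 28.34 = 150.543 + 28.34 = 178.883.
Reliability = 178.883 / 247.15 = 0.724.

0.724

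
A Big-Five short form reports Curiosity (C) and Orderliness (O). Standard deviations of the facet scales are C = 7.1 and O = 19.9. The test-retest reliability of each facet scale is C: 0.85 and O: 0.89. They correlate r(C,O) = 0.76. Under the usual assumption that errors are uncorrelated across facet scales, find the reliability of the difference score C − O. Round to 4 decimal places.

Var(C−O) = 7.1² + 19.9² − 2·7.1·19.9·0.76 = 446.42 − 214.761 = 231.659.
Under uncorrelated errors the observed covariances equal the true-score covariances, so only the own-variance terms attenuate.
True-score variance = [7.1²·0.85 + 19.9²·0.89] − 214.761 = 395.297 − 214.761 = 180.537.
Reliability = 180.537 / 231.659 = 0.7793.

0.7793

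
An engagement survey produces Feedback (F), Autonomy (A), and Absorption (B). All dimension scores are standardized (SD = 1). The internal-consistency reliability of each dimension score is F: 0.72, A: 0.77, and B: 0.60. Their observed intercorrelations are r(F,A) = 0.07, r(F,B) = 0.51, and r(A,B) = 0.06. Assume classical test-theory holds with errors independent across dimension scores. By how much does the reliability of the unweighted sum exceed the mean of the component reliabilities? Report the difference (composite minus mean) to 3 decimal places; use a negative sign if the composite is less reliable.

Var(sum) = 3 + 1.28 = 4.28; true-score variance = 2.09 + 1.28 = 3.37; composite reliability = 0.7874.
Mean component reliability = 0.6967.
Difference = 0.7874 − 0.6967 = 0.091.

0.091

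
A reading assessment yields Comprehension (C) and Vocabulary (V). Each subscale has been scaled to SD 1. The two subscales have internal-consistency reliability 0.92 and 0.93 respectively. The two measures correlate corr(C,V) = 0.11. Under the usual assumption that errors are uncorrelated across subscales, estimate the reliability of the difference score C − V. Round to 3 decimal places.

0.916

Var(C−V) = 1 + 1 − 2·0.11 = 2 − 0.22 = 1.78.
Because errors are independent across components, Cov(Tᵢ,Tⱼ) = Cov(Xᵢ,Xⱼ); the off-diagonal part of the true-score variance is the same as above.
True-score variance = [0.92 + 0.93] − 0.22 = 1.85 − 0.22 = 1.63.
Reliability = 1.63 / 1.78 = 0.916.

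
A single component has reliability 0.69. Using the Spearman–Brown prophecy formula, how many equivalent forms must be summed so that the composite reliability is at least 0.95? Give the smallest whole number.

9

k ≥ ρ*(1−ρ₁)/(ρ₁(1−ρ*)) = 0.95·0.31 / (0.69·0.05) = 8.536.
Smallest integer k = 9.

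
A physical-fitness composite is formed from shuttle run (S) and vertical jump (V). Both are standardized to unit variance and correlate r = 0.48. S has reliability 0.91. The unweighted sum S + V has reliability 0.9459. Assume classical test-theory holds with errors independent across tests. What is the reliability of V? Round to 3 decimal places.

0.930

Var(S+V) = 2 + 2·0.48 = 2.960.
True-score variance = ρ_S + ρ_V + 2·0.48, so 0.9459 = (0.91 + ρ_V + 0.96) / 2.960.
ρ_V = 0.9459·2.960 − 0.91 − 0.96 = 0.930.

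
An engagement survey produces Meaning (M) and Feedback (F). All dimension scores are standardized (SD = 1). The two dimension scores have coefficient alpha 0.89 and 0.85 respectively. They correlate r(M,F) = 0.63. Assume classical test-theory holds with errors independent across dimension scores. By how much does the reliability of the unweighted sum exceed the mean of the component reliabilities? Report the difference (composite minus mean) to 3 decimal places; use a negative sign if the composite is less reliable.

0.050

Var(sum) = 2 + 1.26 = 3.26; true-score variance = 1.74 + 1.26 = 3; composite reliability = 0.9202.
Mean component reliability = 0.8700.
Difference = 0.9202 − 0.8700 = 0.050.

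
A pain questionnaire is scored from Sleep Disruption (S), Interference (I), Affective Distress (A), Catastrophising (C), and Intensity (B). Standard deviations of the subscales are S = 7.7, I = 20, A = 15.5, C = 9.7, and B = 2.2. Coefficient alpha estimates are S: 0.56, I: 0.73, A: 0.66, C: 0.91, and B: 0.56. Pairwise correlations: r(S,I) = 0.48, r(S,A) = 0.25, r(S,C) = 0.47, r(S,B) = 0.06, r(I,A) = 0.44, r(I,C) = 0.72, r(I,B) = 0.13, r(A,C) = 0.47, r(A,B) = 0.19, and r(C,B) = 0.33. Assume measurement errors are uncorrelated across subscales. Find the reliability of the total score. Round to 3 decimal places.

0.875

Var(S+I+A+C+B) = 7.7² + 20² + 15.5² + 9.7² + 2.2² + 2·[7.7·20·0.48 + 7.7·15.5·0.25 + 7.7·9.7·0.47 + 7.7·2.2·0.06 + 20·15.5·0.44 + 20·9.7·0.72 + 20·2.2·0.13 + 15.5·9.7·0.47 + 15.5·2.2·0.19 + 9.7·2.2·0.33] = 798.47 + 1011.73 = 1810.2.
Under uncorrelated errors the observed covariances equal the true-score covariances, so only the own-variance terms attenuate.
True-score variance = [7.7²·0.56 + 20²·0.73 + 15.5²·0.66 + 9.7²·0.91 + 2.2²·0.56] + 1011.73 = 572.1 + 1011.73 = 1583.83.
Reliability = 1583.83 / 1810.2 = 0.875.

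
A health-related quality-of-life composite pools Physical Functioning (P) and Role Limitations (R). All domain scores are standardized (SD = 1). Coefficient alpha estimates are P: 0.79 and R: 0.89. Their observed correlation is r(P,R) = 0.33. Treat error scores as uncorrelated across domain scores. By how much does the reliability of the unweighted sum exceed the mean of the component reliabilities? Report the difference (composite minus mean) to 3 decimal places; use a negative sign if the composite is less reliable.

Var(sum) = 2 + 0.66 = 2.66; true-score variance = 1.68 + 0.66 = 2.34; composite reliability = 0.8797.
Mean component reliability = 0.8400.
Difference = 0.8797 − 0.8400 = 0.040.

0.040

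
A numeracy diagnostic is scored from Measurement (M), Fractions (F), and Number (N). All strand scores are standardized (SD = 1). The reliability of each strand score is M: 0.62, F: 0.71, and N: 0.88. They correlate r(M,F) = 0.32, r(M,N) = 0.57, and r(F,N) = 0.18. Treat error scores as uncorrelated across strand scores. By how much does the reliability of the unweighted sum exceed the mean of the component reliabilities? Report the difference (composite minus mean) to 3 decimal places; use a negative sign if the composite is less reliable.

0.110

Var(sum) = 3 + 2.14 = 5.14; true-score variance = 2.21 + 2.14 = 4.35; composite reliability = 0.8463.
Mean component reliability = 0.7367.
Difference = 0.8463 − 0.7367 = 0.110.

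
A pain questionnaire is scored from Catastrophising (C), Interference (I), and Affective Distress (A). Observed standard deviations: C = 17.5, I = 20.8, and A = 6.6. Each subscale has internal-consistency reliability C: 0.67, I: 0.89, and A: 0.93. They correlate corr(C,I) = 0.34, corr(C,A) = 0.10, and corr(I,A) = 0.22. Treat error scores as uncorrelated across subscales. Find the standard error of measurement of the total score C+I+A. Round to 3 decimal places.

12.317

Var(total) = 782.45 + 331.023 = 1113.47.
True-score variance = 630.748 + 331.023 = 961.771, so reliability = 0.8638.
Error variance = 1113.47 − 961.771 = 151.702; SEM = √151.702 = 12.317.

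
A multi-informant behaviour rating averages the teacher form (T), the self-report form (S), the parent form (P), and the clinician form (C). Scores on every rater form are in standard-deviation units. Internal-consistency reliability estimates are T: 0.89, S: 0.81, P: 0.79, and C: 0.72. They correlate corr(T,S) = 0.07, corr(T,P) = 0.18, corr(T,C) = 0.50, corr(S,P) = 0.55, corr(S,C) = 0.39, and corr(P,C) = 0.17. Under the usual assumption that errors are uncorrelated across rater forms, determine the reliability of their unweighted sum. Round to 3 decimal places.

Var(T+S+P+C) = 4 + 2·[0.07 + 0.18 + 0.50 + 0.55 + 0.39 + 0.17] = 4 + 3.72 = 7.72.
Because errors are independent across components, Cov(Tᵢ,Tⱼ) = Cov(Xᵢ,Xⱼ); the off-diagonal part of the true-score variance is the same as above.
True-score variance = [0.89 + 0.81 + 0.79 + 0.72] + 3.72 = 3.21 + 3.72 = 6.93.
Reliability = 6.93 / 7.72 = 0.898.

0.898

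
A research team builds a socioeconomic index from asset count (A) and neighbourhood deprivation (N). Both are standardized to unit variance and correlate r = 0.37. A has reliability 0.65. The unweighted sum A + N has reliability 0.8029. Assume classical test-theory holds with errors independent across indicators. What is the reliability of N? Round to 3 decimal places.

Var(A+N) = 2 + 2·0.37 = 2.740.
True-score variance = ρ_A + ρ_N + 2·0.37, so 0.8029 = (0.65 + ρ_N + 0.74) / 2.740.
ρ_N = 0.8029·2.740 − 0.65 − 0.74 = 0.810.

0.810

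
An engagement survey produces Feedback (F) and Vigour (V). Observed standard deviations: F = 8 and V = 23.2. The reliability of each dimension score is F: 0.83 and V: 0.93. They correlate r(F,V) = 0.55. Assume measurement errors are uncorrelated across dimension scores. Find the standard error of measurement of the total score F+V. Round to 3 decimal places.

6.968

Var(total) = 602.24 + 204.16 = 806.4.
True-score variance = 553.683 + 204.16 = 757.843, so reliability = 0.9398.
Error variance = 806.4 − 757.843 = 48.5568; SEM = √48.5568 = 6.968.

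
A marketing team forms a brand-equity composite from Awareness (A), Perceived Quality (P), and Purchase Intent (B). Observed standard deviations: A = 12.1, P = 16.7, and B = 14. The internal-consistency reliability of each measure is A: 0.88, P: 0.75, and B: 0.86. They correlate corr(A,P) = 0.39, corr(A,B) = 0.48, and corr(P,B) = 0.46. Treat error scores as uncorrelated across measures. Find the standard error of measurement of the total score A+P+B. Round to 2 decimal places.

10.71

Var(total) = 621.3 + 535.335 = 1156.63.
True-score variance = 506.568 + 535.335 = 1041.9, so reliability = 0.9008.
Error variance = 1156.63 − 1041.9 = 114.732; SEM = √114.732 = 10.71.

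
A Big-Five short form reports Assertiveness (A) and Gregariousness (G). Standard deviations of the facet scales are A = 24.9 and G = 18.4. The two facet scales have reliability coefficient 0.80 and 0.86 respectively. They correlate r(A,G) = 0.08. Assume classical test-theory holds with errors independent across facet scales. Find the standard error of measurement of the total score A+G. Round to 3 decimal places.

13.092

Var(total) = 958.57 + 73.3056 = 1031.88.
True-score variance = 787.17 + 73.3056 = 860.475, so reliability = 0.8339.
Error variance = 1031.88 − 860.475 = 171.4; SEM = √171.4 = 13.092.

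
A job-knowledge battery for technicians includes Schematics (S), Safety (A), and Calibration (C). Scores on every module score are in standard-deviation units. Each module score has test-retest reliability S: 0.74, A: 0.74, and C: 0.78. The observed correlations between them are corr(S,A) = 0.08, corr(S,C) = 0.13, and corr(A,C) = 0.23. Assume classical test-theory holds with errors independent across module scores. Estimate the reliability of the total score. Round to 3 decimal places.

0.809

Var(S+A+C) = 3 + 2·[0.08 + 0.13 + 0.23] = 3 + 0.88 = 3.88.
With uncorrelated errors the cross-covariances are all true-score covariance, so they carry over unchanged; only the diagonal terms shrink to ρᵢσᵢ².
True-score variance = [0.74 + 0.74 + 0.78] + 0.88 = 2.26 + 0.88 = 3.14.
Reliability = 3.14 / 3.88 = 0.809.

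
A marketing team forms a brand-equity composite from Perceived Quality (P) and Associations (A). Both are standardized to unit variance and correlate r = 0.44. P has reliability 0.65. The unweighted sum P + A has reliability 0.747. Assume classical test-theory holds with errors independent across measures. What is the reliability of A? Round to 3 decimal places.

0.621

Var(P+A) = 2 + 2·0.44 = 2.880.
True-score variance = ρ_P + ρ_A + 2·0.44, so 0.747 = (0.65 + ρ_A + 0.88) / 2.880.
ρ_A = 0.747·2.880 − 0.65 − 0.88 = 0.621.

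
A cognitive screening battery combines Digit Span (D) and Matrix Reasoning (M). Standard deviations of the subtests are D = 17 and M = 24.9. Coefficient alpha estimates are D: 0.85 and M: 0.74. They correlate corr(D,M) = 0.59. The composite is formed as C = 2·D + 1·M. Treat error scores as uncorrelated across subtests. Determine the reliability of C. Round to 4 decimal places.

0.8794

Var(C) = 2²·17² + 24.9² + 2·[2·17·24.9·0.59] = 1776.01 + 998.988 = 2775.
Because errors are independent across components, Cov(Tᵢ,Tⱼ) = Cov(Xᵢ,Xⱼ); the off-diagonal part of the true-score variance is the same as above.
True-score variance = [2²·17²·0.85 + 24.9²·0.74] + 998.988 = 1441.41 + 998.988 = 2440.4.
Reliability = 2440.4 / 2775 = 0.8794.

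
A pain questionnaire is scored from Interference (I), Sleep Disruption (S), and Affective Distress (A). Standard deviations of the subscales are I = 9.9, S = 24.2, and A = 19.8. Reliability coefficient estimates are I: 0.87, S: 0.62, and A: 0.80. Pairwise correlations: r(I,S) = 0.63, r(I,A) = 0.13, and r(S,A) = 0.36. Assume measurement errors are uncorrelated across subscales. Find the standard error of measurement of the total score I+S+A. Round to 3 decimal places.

17.711

Var(total) = 1075.69 + 697.831 = 1773.52.
True-score variance = 761.998 + 697.831 = 1459.83, so reliability = 0.8231.
Error variance = 1773.52 − 1459.83 = 313.693; SEM = √313.693 = 17.711.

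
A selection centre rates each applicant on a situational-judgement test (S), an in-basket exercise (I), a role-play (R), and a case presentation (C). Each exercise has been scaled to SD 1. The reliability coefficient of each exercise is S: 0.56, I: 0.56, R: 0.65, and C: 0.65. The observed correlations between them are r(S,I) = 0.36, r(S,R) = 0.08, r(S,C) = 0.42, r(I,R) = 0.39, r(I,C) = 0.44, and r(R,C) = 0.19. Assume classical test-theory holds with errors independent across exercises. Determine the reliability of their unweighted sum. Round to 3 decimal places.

0.796

Var(S+I+R+C) = 4 + 2·[0.36 + 0.08 + 0.42 + 0.39 + 0.44 + 0.19] = 4 + 3.76 = 7.76.
Because errors are independent across components, Cov(Tᵢ,Tⱼ) = Cov(Xᵢ,Xⱼ); the off-diagonal part of the true-score variance is the same as above.
True-score variance = [0.56 + 0.56 + 0.65 + 0.65] + 3.76 = 2.42 + 3.76 = 6.18.
Reliability = 6.18 / 7.76 = 0.796.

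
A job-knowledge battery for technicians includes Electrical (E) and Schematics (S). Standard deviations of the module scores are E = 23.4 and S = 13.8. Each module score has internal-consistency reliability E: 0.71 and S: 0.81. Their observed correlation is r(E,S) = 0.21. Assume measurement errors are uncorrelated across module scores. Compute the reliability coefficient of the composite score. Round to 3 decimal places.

Var(E+S) = 23.4² + 13.8² + 2·[23.4·13.8·0.21] = 738 + 135.626 = 873.626.
With uncorrelated errors the cross-covariances are all true-score covariance, so they carry over unchanged; only the diagonal terms shrink to ρᵢσᵢ².
True-score variance = [23.4²·0.71 + 13.8²·0.81] + 135.626 = 543.024 + 135.626 = 678.65.
Reliability = 678.65 / 873.626 = 0.777.

0.777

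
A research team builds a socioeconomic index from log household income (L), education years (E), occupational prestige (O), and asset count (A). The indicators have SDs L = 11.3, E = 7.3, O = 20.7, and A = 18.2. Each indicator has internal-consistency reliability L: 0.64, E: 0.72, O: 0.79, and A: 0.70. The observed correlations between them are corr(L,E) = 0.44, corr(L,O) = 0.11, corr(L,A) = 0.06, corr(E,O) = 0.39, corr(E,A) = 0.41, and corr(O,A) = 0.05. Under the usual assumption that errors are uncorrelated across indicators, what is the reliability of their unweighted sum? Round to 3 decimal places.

Var(L+E+O+A) = 11.3² + 7.3² + 20.7² + 18.2² + 2·[11.3·7.3·0.44 + 11.3·20.7·0.11 + 11.3·18.2·0.06 + 7.3·20.7·0.39 + 7.3·18.2·0.41 + 20.7·18.2·0.05] = 940.71 + 413.216 = 1353.93.
With uncorrelated errors the cross-covariances are all true-score covariance, so they carry over unchanged; only the diagonal terms shrink to ρᵢσᵢ².
True-score variance = [11.3²·0.64 + 7.3²·0.72 + 20.7²·0.79 + 18.2²·0.70] + 413.216 = 690.465 + 413.216 = 1103.68.
Reliability = 1103.68 / 1353.93 = 0.815.

0.815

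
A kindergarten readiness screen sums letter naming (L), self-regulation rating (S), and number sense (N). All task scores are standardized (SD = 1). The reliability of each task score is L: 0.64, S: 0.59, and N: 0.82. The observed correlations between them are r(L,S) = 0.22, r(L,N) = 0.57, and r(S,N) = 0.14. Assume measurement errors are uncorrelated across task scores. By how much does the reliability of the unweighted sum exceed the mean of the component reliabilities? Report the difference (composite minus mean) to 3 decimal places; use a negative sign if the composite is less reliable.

0.121

Var(sum) = 3 + 1.86 = 4.86; true-score variance = 2.05 + 1.86 = 3.91; composite reliability = 0.8045.
Mean component reliability = 0.6833.
Difference = 0.8045 − 0.6833 = 0.121.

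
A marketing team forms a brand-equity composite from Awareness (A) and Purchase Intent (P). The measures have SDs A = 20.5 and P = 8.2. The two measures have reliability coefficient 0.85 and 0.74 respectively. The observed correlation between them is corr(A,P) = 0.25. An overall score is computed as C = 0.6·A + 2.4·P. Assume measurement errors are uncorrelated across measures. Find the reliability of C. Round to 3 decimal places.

Var(C) = 0.6²·20.5² + 2.4²·8.2² + 2·[1.44·20.5·8.2·0.25] = 538.592 + 121.032 = 659.624.
Because errors are independent across components, Cov(Tᵢ,Tⱼ) = Cov(Xᵢ,Xⱼ); the off-diagonal part of the true-score variance is the same as above.
True-score variance = [0.6²·20.5²·0.85 + 2.4²·8.2²·0.74] + 121.032 = 415.2 + 121.032 = 536.232.
Reliability = 536.232 / 659.624 = 0.813.

0.813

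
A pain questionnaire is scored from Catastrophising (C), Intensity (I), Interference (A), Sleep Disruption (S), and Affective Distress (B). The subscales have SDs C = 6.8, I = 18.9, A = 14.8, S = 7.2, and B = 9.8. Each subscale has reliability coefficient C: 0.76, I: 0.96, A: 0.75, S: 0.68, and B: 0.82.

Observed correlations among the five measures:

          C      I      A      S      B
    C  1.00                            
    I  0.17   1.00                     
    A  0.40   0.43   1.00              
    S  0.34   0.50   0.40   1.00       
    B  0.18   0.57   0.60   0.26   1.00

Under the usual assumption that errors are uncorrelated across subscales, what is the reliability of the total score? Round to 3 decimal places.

Var(C+I+A+S+B) = 6.8² + 18.9² + 14.8² + 7.2² + 9.8² + 2·[6.8·18.9·0.17 + 6.8·14.8·0.40 + 6.8·7.2·0.34 + 6.8·9.8·0.18 + 18.9·14.8·0.43 + 18.9·7.2·0.50 + 18.9·9.8·0.57 + 14.8·7.2·0.40 + 14.8·9.8·0.60 + 7.2·9.8·0.26] = 770.37 + 1065.27 = 1835.64.
With uncorrelated errors the cross-covariances are all true-score covariance, so they carry over unchanged; only the diagonal terms shrink to ρᵢσᵢ².
True-score variance = [6.8²·0.76 + 18.9²·0.96 + 14.8²·0.75 + 7.2²·0.68 + 9.8²·0.82] + 1065.27 = 656.348 + 1065.27 = 1721.62.
Reliability = 1721.62 / 1835.64 = 0.938.

0.938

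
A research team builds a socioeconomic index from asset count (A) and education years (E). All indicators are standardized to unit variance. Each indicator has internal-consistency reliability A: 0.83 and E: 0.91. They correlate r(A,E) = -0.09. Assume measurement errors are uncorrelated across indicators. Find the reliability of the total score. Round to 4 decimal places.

0.8571

Var(A+E) = 2 + 2·[(-0.09)] = 2 − 0.18 = 1.82.
With uncorrelated errors the cross-covariances are all true-score covariance, so they carry over unchanged; only the diagonal terms shrink to ρᵢσᵢ².
True-score variance = [0.83 + 0.91] − 0.18 = 1.74 − 0.18 = 1.56.
Reliability = 1.56 / 1.82 = 0.8571.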